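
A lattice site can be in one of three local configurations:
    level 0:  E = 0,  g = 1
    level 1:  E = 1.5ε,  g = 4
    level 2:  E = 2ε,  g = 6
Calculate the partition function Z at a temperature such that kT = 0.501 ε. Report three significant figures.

Eᵢ/kT = 0, 2.9940, 3.9920.
Z = Σ gᵢe^(−Eᵢ/kT) = 1·e^(−0) + 4·e^(−2.9940) + 6·e^(−3.9920) = 1.0000 + 0.20035 + 0.11078 = 1.3111.

Z = 1.31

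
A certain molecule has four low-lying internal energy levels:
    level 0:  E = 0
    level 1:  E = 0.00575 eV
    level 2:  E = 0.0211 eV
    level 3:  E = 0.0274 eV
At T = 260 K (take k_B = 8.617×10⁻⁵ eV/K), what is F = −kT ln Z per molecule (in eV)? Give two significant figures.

-0.020 eV

k_BT = 8.617×10⁻⁵ × 260 K = 0.02240 eV.
Eᵢ/kT = 0, 0.2567, 0.9420, 1.223.
Z = Σ e^(−Eᵢ/kT) = e^(−0) + e^(−0.2567) + e^(−0.9420) + e^(−1.223) = 1.000 + 0.7736 + 0.3898 + 0.2943 = 2.458.
F = −kT ln Z = −0.02240 × ln(2.458) = −0.02240 × 0.8993 = -0.020 eV.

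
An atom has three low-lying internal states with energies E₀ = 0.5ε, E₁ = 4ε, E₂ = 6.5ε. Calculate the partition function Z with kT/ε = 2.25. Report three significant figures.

Z = 1.03

Eᵢ/kT = 0.22222, 1.7778, 2.8889.
Z = Σ e^(−Eᵢ/kT) = e^(−0.22222) + e^(−1.7778) + e^(−2.8889) = 0.80074 + 0.16901 + 0.055637 = 1.0254.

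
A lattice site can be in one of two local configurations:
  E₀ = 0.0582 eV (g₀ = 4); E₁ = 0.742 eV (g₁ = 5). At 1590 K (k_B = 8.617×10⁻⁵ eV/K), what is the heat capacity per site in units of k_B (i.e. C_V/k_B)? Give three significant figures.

k_BT = 8.617×10⁻⁵ × 1590 K = 0.13701 eV.
Eᵢ/kT = 0.42479, 5.4157.
Z = Σ gᵢe^(−Eᵢ/kT) = 4·e^(−0.42479) + 5·e^(−5.4157) = 2.6156 + 0.022231 = 2.6378.
⟨E⟩ = 0.063964 eV, ⟨E²⟩ = 0.0079988 eV².
C_V/k_B = (⟨E²⟩ − ⟨E⟩²)/(kT)² = (0.0079988 − 0.0040914)/0.018772 = 0.208.

0.208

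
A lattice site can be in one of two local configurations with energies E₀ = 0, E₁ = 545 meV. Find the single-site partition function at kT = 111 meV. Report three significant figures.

Z = 1.01

Eᵢ/kT = 0, 4.9099.
Z = Σ e^(−Eᵢ/kT) = e^(−0) + e^(−4.9099) = 1.0000 + 0.0073732 = 1.0074.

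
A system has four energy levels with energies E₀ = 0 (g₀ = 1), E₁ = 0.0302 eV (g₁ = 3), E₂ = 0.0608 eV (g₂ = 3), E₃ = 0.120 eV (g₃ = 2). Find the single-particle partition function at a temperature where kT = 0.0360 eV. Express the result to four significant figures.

Z = 2.922

Eᵢ/kT = 0, 0.838889, 1.68889, 3.33333.
Z = Σ gᵢe^(−Eᵢ/kT) = 1·e^(−0) + 3·e^(−0.838889) + 3·e^(−1.68889) + 2·e^(−3.33333) = 1.00000 + 1.29657 + 0.554173 + 0.0713482 = 2.92209.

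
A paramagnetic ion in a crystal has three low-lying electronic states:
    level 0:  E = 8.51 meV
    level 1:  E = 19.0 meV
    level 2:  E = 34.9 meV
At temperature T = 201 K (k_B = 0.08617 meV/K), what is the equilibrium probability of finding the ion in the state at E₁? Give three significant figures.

k_BT = 0.08617 × 201 K = 17.320 meV.
Eᵢ/kT = 0.49134, 1.0970, 2.0150.
Z = Σ e^(−Eᵢ/kT) = e^(−0.49134) + e^(−1.0970) + e^(−2.0150) = 0.61181 + 0.33387 + 0.13332 = 1.0790.
P₁ = e^(−E₁/kT) / Z = 0.33387/1.0790 = 0.309.

0.309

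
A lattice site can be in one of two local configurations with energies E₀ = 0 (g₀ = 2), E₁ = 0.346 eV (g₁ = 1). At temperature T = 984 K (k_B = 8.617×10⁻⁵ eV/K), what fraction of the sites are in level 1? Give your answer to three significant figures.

k_BT = 8.617×10⁻⁵ × 984 K = 0.084791 eV.
Eᵢ/kT = 0, 4.0806.
Z = Σ gᵢe^(−Eᵢ/kT) = 2·e^(−0) + 1·e^(−4.0806) = 2.0000 + 0.016897 = 2.0169.
P₁ = g₁ e^(−E₁/kT) / Z = 0.016897/2.0169 = 0.00838.

0.00838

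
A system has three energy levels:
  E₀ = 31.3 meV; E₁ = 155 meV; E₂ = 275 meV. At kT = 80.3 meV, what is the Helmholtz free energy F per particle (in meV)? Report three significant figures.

Eᵢ/kT = 0.38979, 1.9303, 3.4247.
Z = Σ e^(−Eᵢ/kT) = e^(−0.38979) + e^(−1.9303) + e^(−3.4247) = 0.67720 + 0.14510 + 0.032559 = 0.85486.
F = −kT ln Z = −80.3 × ln(0.85486) = −80.3 × -0.15682 = 12.6 meV.

12.6 meV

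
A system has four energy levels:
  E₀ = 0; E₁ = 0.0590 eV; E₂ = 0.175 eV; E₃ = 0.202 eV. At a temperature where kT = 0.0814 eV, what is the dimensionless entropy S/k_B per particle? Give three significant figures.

Eᵢ/kT = 0, 0.72482, 2.1499, 2.4816.
Z = Σ e^(−Eᵢ/kT) = e^(−0) + e^(−0.72482) + e^(−2.1499) + e^(−2.4816) = 1.0000 + 0.48441 + 0.11650 + 0.083609 = 1.6845.
⟨E⟩ = Σ EᵢPᵢ = 0.039096 eV.
S/k_B = ln Z + ⟨E⟩/kT = ln(1.6845) + 0.039096/0.0814 = 0.52147 + 0.48029 = 1.00.

1.00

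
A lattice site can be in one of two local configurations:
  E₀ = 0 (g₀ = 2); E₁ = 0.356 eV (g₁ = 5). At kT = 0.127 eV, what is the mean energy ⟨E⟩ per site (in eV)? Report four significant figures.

0.04685 eV

Eᵢ/kT = 0, 2.80315.
Z = Σ gᵢe^(−Eᵢ/kT) = 2·e^(−0) + 5·e^(−2.80315) = 2.00000 + 0.303094 = 2.30309.
⟨E⟩ = Σ Eᵢ gᵢe^(−Eᵢ/kT) / Z = (0·2.00000 + 0.356·0.303094) / 2.30309 = 0.04685 eV.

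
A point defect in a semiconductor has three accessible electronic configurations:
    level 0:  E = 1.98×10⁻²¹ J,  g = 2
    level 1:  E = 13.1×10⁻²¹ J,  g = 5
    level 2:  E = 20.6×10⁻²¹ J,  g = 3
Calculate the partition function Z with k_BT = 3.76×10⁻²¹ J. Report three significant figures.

Eᵢ/kT = 0.52660, 3.4840, 5.4787.
Z = Σ gᵢe^(−Eᵢ/kT) = 2·e^(−0.52660) + 5·e^(−3.4840) + 3·e^(−5.4787) = 1.1812 + 0.15342 + 0.012524 = 1.3471.

Z = 1.35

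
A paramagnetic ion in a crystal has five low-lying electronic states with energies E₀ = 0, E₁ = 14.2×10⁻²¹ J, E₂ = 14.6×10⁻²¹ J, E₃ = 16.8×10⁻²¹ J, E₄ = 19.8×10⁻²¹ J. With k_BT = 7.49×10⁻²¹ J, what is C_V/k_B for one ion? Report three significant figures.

0.985

Eᵢ/kT = 0, 1.8959, 1.9493, 2.2430, 2.6435.
Z = Σ e^(−Eᵢ/kT) = e^(−0) + e^(−1.8959) + e^(−1.9493) + e^(−2.2430) + e^(−2.6435) = 1.0000 + 0.15018 + 0.14237 + 0.10614 + 0.071112 = 1.4698.
⟨E⟩ = 5.0363, ⟨E²⟩ = 80.600.
C_V/k_B = (⟨E²⟩ − ⟨E⟩²)/(kT)² = (80.600 − 25.364)/56.100 = 0.985.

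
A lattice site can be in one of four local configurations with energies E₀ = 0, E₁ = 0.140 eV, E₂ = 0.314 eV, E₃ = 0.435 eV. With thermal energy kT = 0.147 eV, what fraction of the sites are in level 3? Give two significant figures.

Eᵢ/kT = 0, 0.9524, 2.136, 2.959.
Z = Σ e^(−Eᵢ/kT) = e^(−0) + e^(−0.9524) + e^(−2.136) + e^(−2.959) = 1.000 + 0.3858 + 0.1181 + 0.05187 = 1.556.
P₃ = e^(−E₃/kT) / Z = 0.05187/1.556 = 0.033.

0.033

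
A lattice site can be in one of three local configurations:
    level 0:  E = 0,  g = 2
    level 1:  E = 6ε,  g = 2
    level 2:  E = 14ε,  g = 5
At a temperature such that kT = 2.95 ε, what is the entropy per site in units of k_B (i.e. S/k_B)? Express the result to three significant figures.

Eᵢ/kT = 0, 2.0339, 4.7458.
Z = Σ gᵢe^(−Eᵢ/kT) = 2·e^(−0) + 2·e^(−2.0339) + 5·e^(−4.7458) = 2.0000 + 0.26165 + 0.043441 = 2.3051.
⟨E⟩ = Σ EᵢPᵢ = 0.94489 ε.
S/k_B = ln Z + ⟨E⟩/kT = ln(2.3051) + 0.94489/2.95 = 0.83512 + 0.32030 = 1.16.

1.16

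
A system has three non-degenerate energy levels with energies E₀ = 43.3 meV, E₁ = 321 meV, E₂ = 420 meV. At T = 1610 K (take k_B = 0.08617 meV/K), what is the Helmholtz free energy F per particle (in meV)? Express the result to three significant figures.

17.9 meV

k_BT = 0.08617 × 1610 K = 138.73 meV.
Eᵢ/kT = 0.31212, 2.3138, 3.0275.
Z = Σ e^(−Eᵢ/kT) = e^(−0.31212) + e^(−2.3138) + e^(−3.0275) = 0.73189 + 0.098885 + 0.048437 = 0.87921.
F = −kT ln Z = −138.73 × ln(0.87921) = −138.73 × -0.12873 = 17.9 meV.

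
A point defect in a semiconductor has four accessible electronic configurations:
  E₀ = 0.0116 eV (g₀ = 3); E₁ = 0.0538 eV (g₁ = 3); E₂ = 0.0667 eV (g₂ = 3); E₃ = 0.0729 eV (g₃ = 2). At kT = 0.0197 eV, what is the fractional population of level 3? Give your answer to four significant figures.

0.02457

Eᵢ/kT = 0.588832, 2.73096, 3.38579, 3.70051.
Z = Σ gᵢe^(−Eᵢ/kT) = 3·e^(−0.588832) + 3·e^(−2.73096) + 3·e^(−3.38579) + 2·e^(−3.70051) = 1.66493 + 0.195470 + 0.101553 + 0.0494218 = 2.01137.
P₃ = g₃ e^(−E₃/kT) / Z = 0.0494218/2.01137 = 0.02457.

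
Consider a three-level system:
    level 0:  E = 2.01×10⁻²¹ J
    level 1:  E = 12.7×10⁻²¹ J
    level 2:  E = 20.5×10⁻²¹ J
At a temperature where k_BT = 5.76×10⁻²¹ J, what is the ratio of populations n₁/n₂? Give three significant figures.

n₁/n₂ = exp[−(E₁−E₂)/kT] = exp(−(-7.8 ×10⁻²¹ J)/(5.76 ×10⁻²¹ J)) = exp(1.3542) = 3.87.

3.87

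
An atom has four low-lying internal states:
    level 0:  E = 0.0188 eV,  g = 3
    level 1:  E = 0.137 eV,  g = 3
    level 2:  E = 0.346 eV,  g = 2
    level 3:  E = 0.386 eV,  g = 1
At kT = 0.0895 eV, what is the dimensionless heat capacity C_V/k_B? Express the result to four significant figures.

0.4960

Eᵢ/kT = 0.210056, 1.53073, 3.86592, 4.31285.
Z = Σ gᵢe^(−Eᵢ/kT) = 3·e^(−0.210056) + 3·e^(−1.53073) + 2·e^(−3.86592) + 1·e^(−4.31285) = 2.43162 + 0.649133 + 0.0418873 + 0.0133953 = 3.13604.
⟨E⟩ = 0.0492051 eV, ⟨E²⟩ = 0.00639451 eV².
C_V/k_B = (⟨E²⟩ − ⟨E⟩²)/(kT)² = (0.00639451 − 0.00242114)/0.00801025 = 0.4960.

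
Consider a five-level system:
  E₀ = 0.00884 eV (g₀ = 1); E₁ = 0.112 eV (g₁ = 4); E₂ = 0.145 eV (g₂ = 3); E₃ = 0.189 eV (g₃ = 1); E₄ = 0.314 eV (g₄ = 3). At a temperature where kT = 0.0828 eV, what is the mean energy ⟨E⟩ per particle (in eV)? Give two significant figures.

0.091 eV

Eᵢ/kT = 0.1068, 1.353, 1.751, 2.283, 3.792.
Z = Σ gᵢe^(−Eᵢ/kT) = 1·e^(−0.1068) + 4·e^(−1.353) + 3·e^(−1.751) + 1·e^(−2.283) + 3·e^(−3.792) = 0.8987 + 1.034 + 0.5208 + 0.1020 + 0.06765 = 2.623.
⟨E⟩ = Σ Eᵢ gᵢe^(−Eᵢ/kT) / Z = (0.00884·0.8987 + 0.112·1.034 + 0.145·0.5208 + 0.189·0.1020 + 0.314·0.06765) / 2.623 = 0.091 eV.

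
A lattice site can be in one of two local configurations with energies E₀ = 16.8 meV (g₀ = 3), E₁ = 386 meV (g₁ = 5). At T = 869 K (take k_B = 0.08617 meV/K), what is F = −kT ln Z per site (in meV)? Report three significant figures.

k_BT = 0.08617 × 869 K = 74.882 meV.
Eᵢ/kT = 0.22435, 5.1548.
Z = Σ gᵢe^(−Eᵢ/kT) = 3·e^(−0.22435) + 5·e^(−5.1548) = 2.3971 + 0.028858 = 2.4260.
F = −kT ln Z = −74.882 × ln(2.4260) = −74.882 × 0.88624 = -66.4 meV.

-66.4 meV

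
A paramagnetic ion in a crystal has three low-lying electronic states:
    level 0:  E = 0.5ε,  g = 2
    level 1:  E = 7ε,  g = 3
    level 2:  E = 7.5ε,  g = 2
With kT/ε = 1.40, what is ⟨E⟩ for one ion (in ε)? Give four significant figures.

Eᵢ/kT = 0.357143, 5.00000, 5.35714.
Z = Σ gᵢe^(−Eᵢ/kT) = 2·e^(−0.357143) + 3·e^(−5.00000) + 2·e^(−5.35714) = 1.39934 + 0.0202138 + 0.00942874 = 1.42898.
⟨E⟩ = Σ Eᵢ gᵢe^(−Eᵢ/kT) / Z = (0.5·1.39934 + 7·0.0202138 + 7.5·0.00942874) / 1.42898 = 0.6381 ε.

0.6381 ε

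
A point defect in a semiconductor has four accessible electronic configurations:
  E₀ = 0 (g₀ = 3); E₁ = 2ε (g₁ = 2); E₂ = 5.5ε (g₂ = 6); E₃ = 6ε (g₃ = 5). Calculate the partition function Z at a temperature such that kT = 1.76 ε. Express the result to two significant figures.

Z = 4.1

Eᵢ/kT = 0, 1.136, 3.125, 3.409.
Z = Σ gᵢe^(−Eᵢ/kT) = 3·e^(−0) + 2·e^(−1.136) + 6·e^(−3.125) + 5·e^(−3.409) = 3.000 + 0.6422 + 0.2636 + 0.1654 = 4.071.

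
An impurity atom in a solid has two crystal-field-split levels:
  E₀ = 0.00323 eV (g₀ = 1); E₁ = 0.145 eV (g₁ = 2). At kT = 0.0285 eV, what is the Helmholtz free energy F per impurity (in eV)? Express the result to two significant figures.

0.0028 eV

Eᵢ/kT = 0.1133, 5.088.
Z = Σ gᵢe^(−Eᵢ/kT) = 1·e^(−0.1133) + 2·e^(−5.088) = 0.8929 + 0.01234 = 0.9052.
F = −kT ln Z = −0.0285 × ln(0.9052) = −0.0285 × -0.09960 = 0.0028 eV.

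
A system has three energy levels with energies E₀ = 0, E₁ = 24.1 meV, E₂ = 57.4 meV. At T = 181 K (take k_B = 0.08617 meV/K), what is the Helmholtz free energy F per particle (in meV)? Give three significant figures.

-3.34 meV

k_BT = 0.08617 × 181 K = 15.597 meV.
Eᵢ/kT = 0, 1.5452, 3.6802.
Z = Σ e^(−Eᵢ/kT) = e^(−0) + e^(−1.5452) + e^(−3.6802) = 1.0000 + 0.21327 + 0.025218 = 1.2385.
F = −kT ln Z = −15.597 × ln(1.2385) = −15.597 × 0.21390 = -3.34 meV.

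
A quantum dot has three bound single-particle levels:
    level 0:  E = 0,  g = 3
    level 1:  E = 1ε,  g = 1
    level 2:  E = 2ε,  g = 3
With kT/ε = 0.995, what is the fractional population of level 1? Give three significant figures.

Eᵢ/kT = 0, 1.0050, 2.0101.
Z = Σ gᵢe^(−Eᵢ/kT) = 3·e^(−0) + 1·e^(−1.0050) + 3·e^(−2.0101) = 3.0000 + 0.36604 + 0.40193 = 3.7680.
P₁ = g₁ e^(−E₁/kT) / Z = 0.36604/3.7680 = 0.0971.

0.0971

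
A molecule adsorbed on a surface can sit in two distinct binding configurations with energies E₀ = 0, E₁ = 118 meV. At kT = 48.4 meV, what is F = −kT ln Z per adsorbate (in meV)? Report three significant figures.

Eᵢ/kT = 0, 2.4380.
Z = Σ e^(−Eᵢ/kT) = e^(−0) + e^(−2.4380) = 1.0000 + 0.087335 = 1.0873.
F = −kT ln Z = −48.4 × ln(1.0873) = −48.4 × 0.083698 = -4.05 meV.

-4.05 meV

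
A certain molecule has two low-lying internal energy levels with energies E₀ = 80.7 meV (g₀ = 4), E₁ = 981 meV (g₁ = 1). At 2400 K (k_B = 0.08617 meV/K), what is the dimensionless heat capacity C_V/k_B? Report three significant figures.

k_BT = 0.08617 × 2400 K = 206.81 meV.
Eᵢ/kT = 0.39021, 4.7435.
Z = Σ gᵢe^(−Eᵢ/kT) = 4·e^(−0.39021) + 1·e^(−4.7435) = 2.7077 + 0.0087081 = 2.7164.
⟨E⟩ = 83.586 meV, ⟨E²⟩ = 9576.7 meV².
C_V/k_B = (⟨E²⟩ − ⟨E⟩²)/(kT)² = (9576.7 − 6986.6)/42770 = 0.0606.

0.0606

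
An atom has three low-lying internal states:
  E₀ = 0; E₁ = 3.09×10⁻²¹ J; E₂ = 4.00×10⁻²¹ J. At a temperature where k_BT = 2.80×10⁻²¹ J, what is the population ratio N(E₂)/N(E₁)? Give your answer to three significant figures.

0.723

n₂/n₁ = exp[−(E₂−E₁)/kT] = exp(−(0.91 ×10⁻²¹ J)/(2.80 ×10⁻²¹ J)) = exp(-0.32500) = 0.723.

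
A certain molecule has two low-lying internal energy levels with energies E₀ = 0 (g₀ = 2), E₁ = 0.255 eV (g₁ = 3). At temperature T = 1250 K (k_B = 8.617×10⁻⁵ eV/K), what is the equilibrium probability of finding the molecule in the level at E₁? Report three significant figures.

k_BT = 8.617×10⁻⁵ × 1250 K = 0.10771 eV.
Eᵢ/kT = 0, 2.3675.
Z = Σ gᵢe^(−Eᵢ/kT) = 2·e^(−0) + 3·e^(−2.3675) = 2.0000 + 0.28114 = 2.2811.
P₁ = g₁ e^(−E₁/kT) / Z = 0.28114/2.2811 = 0.123.

0.123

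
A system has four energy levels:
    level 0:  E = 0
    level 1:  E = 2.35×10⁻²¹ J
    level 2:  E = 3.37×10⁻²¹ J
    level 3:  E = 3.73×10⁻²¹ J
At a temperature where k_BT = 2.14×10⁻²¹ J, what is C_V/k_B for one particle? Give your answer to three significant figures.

Eᵢ/kT = 0, 1.0981, 1.5748, 1.7430.
Z = Σ e^(−Eᵢ/kT) = e^(−0) + e^(−1.0981) + e^(−1.5748) + e^(−1.7430) = 1.0000 + 0.33350 + 0.20705 + 0.17499 = 1.7155.
⟨E⟩ = 1.2441, ⟨E²⟩ = 3.8635.
C_V/k_B = (⟨E²⟩ − ⟨E⟩²)/(kT)² = (3.8635 − 1.5478)/4.5796 = 0.506.

0.506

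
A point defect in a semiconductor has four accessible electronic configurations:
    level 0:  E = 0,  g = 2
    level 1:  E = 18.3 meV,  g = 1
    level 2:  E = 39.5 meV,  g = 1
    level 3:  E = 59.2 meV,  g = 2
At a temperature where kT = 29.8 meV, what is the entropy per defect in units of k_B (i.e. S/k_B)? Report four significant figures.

Eᵢ/kT = 0, 0.614094, 1.32550, 1.98658.
Z = Σ gᵢe^(−Eᵢ/kT) = 2·e^(−0) + 1·e^(−0.614094) + 1·e^(−1.32550) + 2·e^(−1.98658) = 2.00000 + 0.541131 + 0.265670 + 0.274327 = 3.08113.
⟨E⟩ = Σ EᵢPᵢ = 11.8907 meV.
S/k_B = ln Z + ⟨E⟩/kT = ln(3.08113) + 11.8907/29.8 = 1.12530 + 0.399017 = 1.524.

1.524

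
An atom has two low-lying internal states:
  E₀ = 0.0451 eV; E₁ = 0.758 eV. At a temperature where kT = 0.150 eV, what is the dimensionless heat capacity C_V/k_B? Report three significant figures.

Eᵢ/kT = 0.30067, 5.0533.
Z = Σ e^(−Eᵢ/kT) = e^(−0.30067) + e^(−5.0533) = 0.74032 + 0.0063882 = 0.74671.
⟨E⟩ = 0.051199 eV, ⟨E²⟩ = 0.0069321 eV².
C_V/k_B = (⟨E²⟩ − ⟨E⟩²)/(kT)² = (0.0069321 − 0.0026213)/0.022500 = 0.192.

0.192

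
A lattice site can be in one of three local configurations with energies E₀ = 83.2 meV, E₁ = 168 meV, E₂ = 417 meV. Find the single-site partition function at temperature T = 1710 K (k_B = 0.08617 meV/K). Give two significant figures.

Z = 0.95

k_BT = 0.08617 × 1710 K = 147.4 meV.
Eᵢ/kT = 0.5645, 1.140, 2.829.
Z = Σ e^(−Eᵢ/kT) = e^(−0.5645) + e^(−1.140) + e^(−2.829) = 0.5686 + 0.3198 + 0.05907 = 0.9475.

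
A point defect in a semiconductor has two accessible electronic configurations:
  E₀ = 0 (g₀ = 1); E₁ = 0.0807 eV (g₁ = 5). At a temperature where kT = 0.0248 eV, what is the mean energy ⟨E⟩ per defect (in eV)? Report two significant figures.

Eᵢ/kT = 0, 3.254.
Z = Σ gᵢe^(−Eᵢ/kT) = 1·e^(−0) + 5·e^(−3.254) = 1.000 + 0.1931 = 1.193.
⟨E⟩ = Σ Eᵢ gᵢe^(−Eᵢ/kT) / Z = (0·1.000 + 0.0807·0.1931) / 1.193 = 0.013 eV.

0.013 eV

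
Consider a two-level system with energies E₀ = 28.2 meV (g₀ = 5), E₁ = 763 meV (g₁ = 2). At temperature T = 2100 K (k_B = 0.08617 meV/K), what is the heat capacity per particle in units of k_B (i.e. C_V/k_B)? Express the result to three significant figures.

k_BT = 0.08617 × 2100 K = 180.96 meV.
Eᵢ/kT = 0.15584, 4.2164.
Z = Σ gᵢe^(−Eᵢ/kT) = 5·e^(−0.15584) + 2·e^(−4.2164) = 4.2785 + 0.029503 = 4.3080.
⟨E⟩ = 33.232 meV, ⟨E²⟩ = 4776.7 meV².
C_V/k_B = (⟨E²⟩ − ⟨E⟩²)/(kT)² = (4776.7 − 1104.4)/32747 = 0.112.

0.112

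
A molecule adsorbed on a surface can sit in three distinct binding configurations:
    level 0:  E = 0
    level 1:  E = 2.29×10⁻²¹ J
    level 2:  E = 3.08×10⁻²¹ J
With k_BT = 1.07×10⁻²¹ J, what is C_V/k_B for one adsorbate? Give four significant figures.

0.7317

Eᵢ/kT = 0, 2.14019, 2.87850.
Z = Σ e^(−Eᵢ/kT) = e^(−0) + e^(−2.14019) + e^(−2.87850) = 1.00000 + 0.117632 + 0.0562190 = 1.17385.
⟨E⟩ = 0.376992, ⟨E²⟩ = 0.979844.
C_V/k_B = (⟨E²⟩ − ⟨E⟩²)/(kT)² = (0.979844 − 0.142123)/1.14490 = 0.7317.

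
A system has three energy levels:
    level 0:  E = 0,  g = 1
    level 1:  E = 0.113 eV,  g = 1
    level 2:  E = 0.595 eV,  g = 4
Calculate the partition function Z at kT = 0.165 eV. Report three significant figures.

Eᵢ/kT = 0, 0.68485, 3.6061.
Z = Σ gᵢe^(−Eᵢ/kT) = 1·e^(−0) + 1·e^(−0.68485) + 4·e^(−3.6061) = 1.0000 + 0.50417 + 0.10863 = 1.6128.

Z = 1.61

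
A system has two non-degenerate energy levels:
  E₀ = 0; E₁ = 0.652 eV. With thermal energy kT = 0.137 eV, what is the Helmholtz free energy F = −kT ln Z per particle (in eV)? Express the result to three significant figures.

-0.00117 eV

Eᵢ/kT = 0, 4.7591.
Z = Σ e^(−Eᵢ/kT) = e^(−0) + e^(−4.7591) = 1.0000 + 0.0085733 = 1.0086.
F = −kT ln Z = −0.137 × ln(1.0086) = −0.137 × 0.0085632 = -0.00117 eV.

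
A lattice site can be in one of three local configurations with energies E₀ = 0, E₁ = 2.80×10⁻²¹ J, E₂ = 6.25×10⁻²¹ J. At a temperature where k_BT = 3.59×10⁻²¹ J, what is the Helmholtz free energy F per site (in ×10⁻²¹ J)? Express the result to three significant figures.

Eᵢ/kT = 0, 0.77994, 1.7409.
Z = Σ e^(−Eᵢ/kT) = e^(−0) + e^(−0.77994) + e^(−1.7409) = 1.0000 + 0.45843 + 0.17536 = 1.6338.
F = −kT ln Z = −3.59 × ln(1.6338) = −3.59 × 0.49091 = -1.76 ×10⁻²¹ J.

-1.76 ×10⁻²¹ J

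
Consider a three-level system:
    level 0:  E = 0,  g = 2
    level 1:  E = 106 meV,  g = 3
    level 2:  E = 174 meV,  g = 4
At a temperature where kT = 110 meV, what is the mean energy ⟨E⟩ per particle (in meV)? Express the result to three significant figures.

Eᵢ/kT = 0, 0.96364, 1.5818.
Z = Σ gᵢe^(−Eᵢ/kT) = 2·e^(−0) + 3·e^(−0.96364) + 4·e^(−1.5818) = 2.0000 + 1.1445 + 0.82242 = 3.9669.
⟨E⟩ = Σ Eᵢ gᵢe^(−Eᵢ/kT) / Z = (0·2.0000 + 106·1.1445 + 174·0.82242) / 3.9669 = 66.7 meV.

66.7 meV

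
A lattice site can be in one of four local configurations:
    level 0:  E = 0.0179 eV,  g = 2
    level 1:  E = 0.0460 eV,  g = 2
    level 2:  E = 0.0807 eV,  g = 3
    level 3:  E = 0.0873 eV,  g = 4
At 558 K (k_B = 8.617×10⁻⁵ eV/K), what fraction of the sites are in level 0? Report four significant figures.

k_BT = 8.617×10⁻⁵ × 558 K = 0.0480829 eV.
Eᵢ/kT = 0.372274, 0.956681, 1.67835, 1.81561.
Z = Σ gᵢe^(−Eᵢ/kT) = 2·e^(−0.372274) + 2·e^(−0.956681) + 3·e^(−1.67835) + 4·e^(−1.81561) = 1.37833 + 0.768332 + 0.560045 + 0.650954 = 3.35766.
P₀ = g₀ e^(−E₀/kT) / Z = 1.37833/3.35766 = 0.4105.

0.4105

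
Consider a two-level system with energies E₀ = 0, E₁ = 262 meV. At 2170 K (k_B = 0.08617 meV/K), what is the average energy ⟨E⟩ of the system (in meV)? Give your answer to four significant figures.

51.78 meV

k_BT = 0.08617 × 2170 K = 186.989 meV.
Eᵢ/kT = 0, 1.40115.
Z = Σ e^(−Eᵢ/kT) = e^(−0) + e^(−1.40115) = 1.00000 + 0.246314 = 1.24631.
⟨E⟩ = Σ Eᵢ e^(−Eᵢ/kT) / Z = (0·1.00000 + 262·0.246314) / 1.24631 = 51.78 meV.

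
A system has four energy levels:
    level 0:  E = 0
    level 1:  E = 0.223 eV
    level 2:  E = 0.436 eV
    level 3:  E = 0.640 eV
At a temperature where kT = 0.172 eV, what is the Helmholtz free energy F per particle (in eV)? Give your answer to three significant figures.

Eᵢ/kT = 0, 1.2965, 2.5349, 3.7209.
Z = Σ e^(−Eᵢ/kT) = e^(−0) + e^(−1.2965) + e^(−2.5349) + e^(−3.7209) = 1.0000 + 0.27349 + 0.079270 + 0.024212 = 1.3770.
F = −kT ln Z = −0.172 × ln(1.3770) = −0.172 × 0.31991 = -0.0550 eV.

-0.0550 eV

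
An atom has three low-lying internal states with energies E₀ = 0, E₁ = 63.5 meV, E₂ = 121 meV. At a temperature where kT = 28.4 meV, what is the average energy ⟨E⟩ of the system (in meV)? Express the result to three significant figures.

7.58 meV

Eᵢ/kT = 0, 2.2359, 4.2606.
Z = Σ e^(−Eᵢ/kT) = e^(−0) + e^(−2.2359) + e^(−4.2606) = 1.0000 + 0.10690 + 0.014114 = 1.1210.
⟨E⟩ = Σ Eᵢ e^(−Eᵢ/kT) / Z = (0·1.0000 + 63.5·0.10690 + 121·0.014114) / 1.1210 = 7.58 meV.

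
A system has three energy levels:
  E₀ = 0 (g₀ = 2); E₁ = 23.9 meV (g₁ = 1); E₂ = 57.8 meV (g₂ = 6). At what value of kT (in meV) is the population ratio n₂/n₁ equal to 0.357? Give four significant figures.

n₂/n₁ = (g₂/g₁) exp[−(E₂−E₁)/kT] = 0.357.
⇒ (E₂−E₁)/kT = ln((6/1)/0.357) = ln(16.8067) = 2.82178.
kT = 33.9 meV / 2.82178 = 12.01 meV.

12.01 meV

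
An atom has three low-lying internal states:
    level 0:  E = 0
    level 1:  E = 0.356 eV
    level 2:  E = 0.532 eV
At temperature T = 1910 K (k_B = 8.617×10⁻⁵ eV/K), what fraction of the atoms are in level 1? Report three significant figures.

k_BT = 8.617×10⁻⁵ × 1910 K = 0.16458 eV.
Eᵢ/kT = 0, 2.1631, 3.2325.
Z = Σ e^(−Eᵢ/kT) = e^(−0) + e^(−2.1631) + e^(−3.2325) = 1.0000 + 0.11497 + 0.039459 = 1.1544.
P₁ = e^(−E₁/kT) / Z = 0.11497/1.1544 = 0.0996.

0.0996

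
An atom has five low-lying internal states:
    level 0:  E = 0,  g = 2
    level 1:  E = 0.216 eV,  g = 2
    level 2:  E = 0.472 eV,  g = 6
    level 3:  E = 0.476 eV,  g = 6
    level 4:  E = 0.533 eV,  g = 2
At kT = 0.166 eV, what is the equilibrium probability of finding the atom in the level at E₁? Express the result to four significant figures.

0.1642

Eᵢ/kT = 0, 1.30120, 2.84337, 2.86747, 3.21084.
Z = Σ gᵢe^(−Eᵢ/kT) = 2·e^(−0) + 2·e^(−1.30120) + 6·e^(−2.84337) + 6·e^(−2.86747) + 2·e^(−3.21084) = 2.00000 + 0.544410 + 0.349375 + 0.341055 + 0.0806455 = 3.31549.
P₁ = g₁ e^(−E₁/kT) / Z = 0.544410/3.31549 = 0.1642.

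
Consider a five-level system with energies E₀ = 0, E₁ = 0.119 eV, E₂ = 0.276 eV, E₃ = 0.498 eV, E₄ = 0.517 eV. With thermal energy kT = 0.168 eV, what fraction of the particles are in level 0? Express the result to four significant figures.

0.5607

Eᵢ/kT = 0, 0.708333, 1.64286, 2.96429, 3.07738.
Z = Σ e^(−Eᵢ/kT) = e^(−0) + e^(−0.708333) + e^(−1.64286) + e^(−2.96429) + e^(−3.07738) = 1.00000 + 0.492464 + 0.193426 + 0.0515971 + 0.0460798 = 1.78357.
P₀ = e^(−E₀/kT) / Z = 1.00000/1.78357 = 0.5607.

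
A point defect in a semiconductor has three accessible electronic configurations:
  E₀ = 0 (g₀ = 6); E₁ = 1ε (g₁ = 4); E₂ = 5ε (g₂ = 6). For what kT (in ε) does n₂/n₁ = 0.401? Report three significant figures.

n₂/n₁ = (g₂/g₁) exp[−(E₂−E₁)/kT] = 0.401.
⇒ (E₂−E₁)/kT = ln((6/4)/0.401) = ln(3.7406) = 1.3192.
kT = 4ε / 1.3192 = 3.03 ε.

3.03 ε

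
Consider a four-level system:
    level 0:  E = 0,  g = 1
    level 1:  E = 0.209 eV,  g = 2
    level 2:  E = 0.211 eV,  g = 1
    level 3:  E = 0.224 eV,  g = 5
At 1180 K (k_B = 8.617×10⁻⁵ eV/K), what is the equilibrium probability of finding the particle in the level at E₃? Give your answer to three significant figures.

k_BT = 8.617×10⁻⁵ × 1180 K = 0.10168 eV.
Eᵢ/kT = 0, 2.0555, 2.0751, 2.2030.
Z = Σ gᵢe^(−Eᵢ/kT) = 1·e^(−0) + 2·e^(−2.0555) + 1·e^(−2.0751) + 5·e^(−2.2030) = 1.0000 + 0.25606 + 0.12554 + 0.55236 = 1.9340.
P₃ = g₃ e^(−E₃/kT) / Z = 0.55236/1.9340 = 0.286.

0.286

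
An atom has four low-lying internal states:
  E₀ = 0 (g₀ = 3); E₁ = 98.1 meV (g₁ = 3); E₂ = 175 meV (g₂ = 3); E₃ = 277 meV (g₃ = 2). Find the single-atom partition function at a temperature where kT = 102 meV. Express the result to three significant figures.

Eᵢ/kT = 0, 0.96176, 1.7157, 2.7157.
Z = Σ gᵢe^(−Eᵢ/kT) = 3·e^(−0) + 3·e^(−0.96176) + 3·e^(−1.7157) + 2·e^(−2.7157) = 3.0000 + 1.1467 + 0.53951 + 0.13232 = 4.8185.

Z = 4.82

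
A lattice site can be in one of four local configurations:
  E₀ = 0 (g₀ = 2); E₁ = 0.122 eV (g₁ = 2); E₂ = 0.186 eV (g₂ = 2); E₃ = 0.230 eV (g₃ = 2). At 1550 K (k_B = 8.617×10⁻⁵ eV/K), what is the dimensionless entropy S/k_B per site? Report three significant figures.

1.85

k_BT = 8.617×10⁻⁵ × 1550 K = 0.13356 eV.
Eᵢ/kT = 0, 0.91345, 1.3926, 1.7221.
Z = Σ gᵢe^(−Eᵢ/kT) = 2·e^(−0) + 2·e^(−0.91345) + 2·e^(−1.3926) + 2·e^(−1.7221) = 2.0000 + 0.80228 + 0.49686 + 0.35738 = 3.6565.
⟨E⟩ = Σ EᵢPᵢ = 0.074522 eV.
S/k_B = ln Z + ⟨E⟩/kT = ln(3.6565) + 0.074522/0.13356 = 1.2965 + 0.55797 = 1.85.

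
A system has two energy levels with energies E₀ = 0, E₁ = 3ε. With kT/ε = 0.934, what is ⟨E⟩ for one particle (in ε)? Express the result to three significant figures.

0.116 ε

Eᵢ/kT = 0, 3.2120.
Z = Σ e^(−Eᵢ/kT) = e^(−0) + e^(−3.2120) = 1.0000 + 0.040276 = 1.0403.
⟨E⟩ = Σ Eᵢ e^(−Eᵢ/kT) / Z = (0·1.0000 + 3·0.040276) / 1.0403 = 0.116 ε.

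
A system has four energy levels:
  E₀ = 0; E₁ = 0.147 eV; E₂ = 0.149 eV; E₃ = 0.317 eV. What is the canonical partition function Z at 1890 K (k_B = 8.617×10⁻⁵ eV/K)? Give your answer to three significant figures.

Z = 1.95

k_BT = 8.617×10⁻⁵ × 1890 K = 0.16286 eV.
Eᵢ/kT = 0, 0.90262, 0.91490, 1.9465.
Z = Σ e^(−Eᵢ/kT) = e^(−0) + e^(−0.90262) + e^(−0.91490) + e^(−1.9465) = 1.0000 + 0.40551 + 0.40056 + 0.14277 = 1.9488.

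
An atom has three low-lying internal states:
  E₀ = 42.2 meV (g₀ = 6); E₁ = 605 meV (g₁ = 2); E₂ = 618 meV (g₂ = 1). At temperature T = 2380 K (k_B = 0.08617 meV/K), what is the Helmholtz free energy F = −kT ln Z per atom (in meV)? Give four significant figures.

-331.6 meV

k_BT = 0.08617 × 2380 K = 205.085 meV.
Eᵢ/kT = 0.205768, 2.95000, 3.01338.
Z = Σ gᵢe^(−Eᵢ/kT) = 6·e^(−0.205768) + 2·e^(−2.95000) + 1·e^(−3.01338) = 4.88413 + 0.104679 + 0.0491254 = 5.03793.
F = −kT ln Z = −205.085 × ln(5.03793) = −205.085 × 1.61700 = -331.6 meV.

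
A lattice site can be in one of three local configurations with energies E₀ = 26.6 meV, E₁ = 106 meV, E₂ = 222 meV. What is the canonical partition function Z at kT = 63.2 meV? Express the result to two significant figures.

Z = 0.87

Eᵢ/kT = 0.4209, 1.677, 3.513.
Z = Σ e^(−Eᵢ/kT) = e^(−0.4209) + e^(−1.677) + e^(−3.513) = 0.6565 + 0.1869 + 0.02981 = 0.8732.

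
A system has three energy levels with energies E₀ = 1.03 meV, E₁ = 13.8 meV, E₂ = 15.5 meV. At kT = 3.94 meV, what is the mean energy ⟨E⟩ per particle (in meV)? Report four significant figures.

Eᵢ/kT = 0.261421, 3.50254, 3.93401.
Z = Σ e^(−Eᵢ/kT) = e^(−0.261421) + e^(−3.50254) + e^(−3.93401) = 0.769957 + 0.0301208 + 0.0195651 = 0.819643.
⟨E⟩ = Σ Eᵢ e^(−Eᵢ/kT) / Z = (1.03·0.769957 + 13.8·0.0301208 + 15.5·0.0195651) / 0.819643 = 1.845 meV.

1.845 meV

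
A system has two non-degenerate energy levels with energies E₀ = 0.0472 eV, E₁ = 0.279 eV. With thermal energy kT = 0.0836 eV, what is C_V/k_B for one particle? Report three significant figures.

0.426

Eᵢ/kT = 0.56459, 3.3373.
Z = Σ e^(−Eᵢ/kT) = e^(−0.56459) + e^(−3.3373) = 0.56859 + 0.035533 = 0.60412.
⟨E⟩ = 0.060834 eV, ⟨E²⟩ = 0.0066752 eV².
C_V/k_B = (⟨E²⟩ − ⟨E⟩²)/(kT)² = (0.0066752 − 0.0037008)/0.0069890 = 0.426.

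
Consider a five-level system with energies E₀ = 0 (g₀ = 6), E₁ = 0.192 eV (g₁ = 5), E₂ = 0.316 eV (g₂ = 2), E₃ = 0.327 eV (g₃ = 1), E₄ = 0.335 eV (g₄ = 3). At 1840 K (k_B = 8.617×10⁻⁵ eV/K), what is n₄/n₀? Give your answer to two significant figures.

0.060

k_BT = 8.617×10⁻⁵ × 1840 K = 0.1586 eV.
n₄/n₀ = (g₄/g₀) exp[−(E₄−E₀)/kT] = (3/6) × exp(−(0.335 eV)/(0.1586 eV)) = (3/6) × exp(-2.112) = 0.060.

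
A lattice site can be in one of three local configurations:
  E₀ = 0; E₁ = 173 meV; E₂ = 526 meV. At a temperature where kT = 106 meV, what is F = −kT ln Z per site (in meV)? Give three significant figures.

Eᵢ/kT = 0, 1.6321, 4.9623.
Z = Σ e^(−Eᵢ/kT) = e^(−0) + e^(−1.6321) + e^(−4.9623) = 1.0000 + 0.19552 + 0.0069968 = 1.2025.
F = −kT ln Z = −106 × ln(1.2025) = −106 × 0.18440 = -19.5 meV.

-19.5 meV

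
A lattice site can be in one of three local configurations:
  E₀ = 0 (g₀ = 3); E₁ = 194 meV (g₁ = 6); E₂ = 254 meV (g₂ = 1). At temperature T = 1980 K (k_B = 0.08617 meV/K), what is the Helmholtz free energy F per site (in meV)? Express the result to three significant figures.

-280 meV

k_BT = 0.08617 × 1980 K = 170.62 meV.
Eᵢ/kT = 0, 1.1370, 1.4887.
Z = Σ gᵢe^(−Eᵢ/kT) = 3·e^(−0) + 6·e^(−1.1370) + 1·e^(−1.4887) = 3.0000 + 1.9247 + 0.22567 = 5.1504.
F = −kT ln Z = −170.62 × ln(5.1504) = −170.62 × 1.6391 = -280 meV.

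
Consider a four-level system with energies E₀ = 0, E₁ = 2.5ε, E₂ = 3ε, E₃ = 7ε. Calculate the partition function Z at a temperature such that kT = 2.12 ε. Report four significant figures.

Z = 1.587

Eᵢ/kT = 0, 1.17925, 1.41509, 3.30189.
Z = Σ e^(−Eᵢ/kT) = e^(−0) + e^(−1.17925) + e^(−1.41509) + e^(−3.30189) = 1.00000 + 0.307509 + 0.242904 + 0.0368135 = 1.58723.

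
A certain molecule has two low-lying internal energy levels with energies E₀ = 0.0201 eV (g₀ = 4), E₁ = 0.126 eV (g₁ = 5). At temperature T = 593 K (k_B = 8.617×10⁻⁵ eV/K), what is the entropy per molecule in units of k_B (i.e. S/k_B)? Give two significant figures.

k_BT = 8.617×10⁻⁵ × 593 K = 0.05110 eV.
Eᵢ/kT = 0.3933, 2.466.
Z = Σ gᵢe^(−Eᵢ/kT) = 4·e^(−0.3933) + 5·e^(−2.466) = 2.699 + 0.4246 = 3.124.
⟨E⟩ = Σ EᵢPᵢ = 0.03449 eV.
S/k_B = ln Z + ⟨E⟩/kT = ln(3.124) + 0.03449/0.05110 = 1.139 + 0.6750 = 1.8.

1.8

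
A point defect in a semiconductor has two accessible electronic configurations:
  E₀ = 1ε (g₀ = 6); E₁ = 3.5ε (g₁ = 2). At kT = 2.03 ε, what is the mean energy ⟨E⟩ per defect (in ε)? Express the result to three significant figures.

Eᵢ/kT = 0.49261, 1.7241.
Z = Σ gᵢe^(−Eᵢ/kT) = 6·e^(−0.49261) + 2·e^(−1.7241) = 3.6662 + 0.35667 = 4.0229.
⟨E⟩ = Σ Eᵢ gᵢe^(−Eᵢ/kT) / Z = (1·3.6662 + 3.5·0.35667) / 4.0229 = 1.22 ε.

1.22 ε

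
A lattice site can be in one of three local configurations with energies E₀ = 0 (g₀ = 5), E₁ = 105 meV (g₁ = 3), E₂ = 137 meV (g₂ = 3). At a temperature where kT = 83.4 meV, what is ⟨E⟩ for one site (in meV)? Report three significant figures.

Eᵢ/kT = 0, 1.2590, 1.6427.
Z = Σ gᵢe^(−Eᵢ/kT) = 5·e^(−0) + 3·e^(−1.2590) + 3·e^(−1.6427) = 5.0000 + 0.85181 + 0.58037 = 6.4322.
⟨E⟩ = Σ Eᵢ gᵢe^(−Eᵢ/kT) / Z = (0·5.0000 + 105·0.85181 + 137·0.58037) / 6.4322 = 26.3 meV.

26.3 meV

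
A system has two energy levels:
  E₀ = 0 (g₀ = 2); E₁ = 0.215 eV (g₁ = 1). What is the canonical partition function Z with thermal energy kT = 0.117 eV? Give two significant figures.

Eᵢ/kT = 0, 1.838.
Z = Σ gᵢe^(−Eᵢ/kT) = 2·e^(−0) + 1·e^(−1.838) = 2.000 + 0.1591 = 2.159.

Z = 2.2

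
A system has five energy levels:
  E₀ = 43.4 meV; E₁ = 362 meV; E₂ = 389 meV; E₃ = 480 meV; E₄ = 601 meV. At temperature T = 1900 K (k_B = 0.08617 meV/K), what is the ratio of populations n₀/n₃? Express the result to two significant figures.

14

k_BT = 0.08617 × 1900 K = 163.7 meV.
n₀/n₃ = exp[−(E₀−E₃)/kT] = exp(−(-436.6 meV)/(163.7 meV)) = exp(2.667) = 14.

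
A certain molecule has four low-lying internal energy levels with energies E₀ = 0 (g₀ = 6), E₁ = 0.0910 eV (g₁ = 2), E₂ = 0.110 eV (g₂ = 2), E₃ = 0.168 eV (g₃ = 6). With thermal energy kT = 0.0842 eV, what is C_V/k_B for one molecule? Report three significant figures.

0.472

Eᵢ/kT = 0, 1.0808, 1.3064, 1.9952.
Z = Σ gᵢe^(−Eᵢ/kT) = 6·e^(−0) + 2·e^(−1.0808) + 2·e^(−1.3064) + 6·e^(−1.9952) = 6.0000 + 0.67865 + 0.54159 + 0.81592 = 8.0362.
⟨E⟩ = 0.032155 eV, ⟨E²⟩ = 0.0043804 eV².
C_V/k_B = (⟨E²⟩ − ⟨E⟩²)/(kT)² = (0.0043804 − 0.0010339)/0.0070896 = 0.472.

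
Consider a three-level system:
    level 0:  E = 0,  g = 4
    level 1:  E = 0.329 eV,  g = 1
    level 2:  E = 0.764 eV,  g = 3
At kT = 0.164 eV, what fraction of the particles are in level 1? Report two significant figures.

0.032

Eᵢ/kT = 0, 2.006, 4.659.
Z = Σ gᵢe^(−Eᵢ/kT) = 4·e^(−0) + 1·e^(−2.006) + 3·e^(−4.659) = 4.000 + 0.1345 + 0.02843 = 4.163.
P₁ = g₁ e^(−E₁/kT) / Z = 0.1345/4.163 = 0.032.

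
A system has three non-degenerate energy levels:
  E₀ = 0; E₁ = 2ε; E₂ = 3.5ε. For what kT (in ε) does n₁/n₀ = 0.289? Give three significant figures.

n₁/n₀ = exp[−(E₁−E₀)/kT] = 0.289.
⇒ (E₁−E₀)/kT = ln(1/0.289) = ln(3.4602) = 1.2413.
kT = 2ε / 1.2413 = 1.61 ε.

1.61 ε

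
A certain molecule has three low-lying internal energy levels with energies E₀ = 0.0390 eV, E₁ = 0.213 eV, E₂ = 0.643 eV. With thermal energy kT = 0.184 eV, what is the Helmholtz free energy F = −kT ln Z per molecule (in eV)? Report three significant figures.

Eᵢ/kT = 0.21196, 1.1576, 3.4946.
Z = Σ e^(−Eᵢ/kT) = e^(−0.21196) + e^(−1.1576) + e^(−3.4946) = 0.80900 + 0.31424 + 0.030361 = 1.1536.
F = −kT ln Z = −0.184 × ln(1.1536) = −0.184 × 0.14289 = -0.0263 eV.

-0.0263 eV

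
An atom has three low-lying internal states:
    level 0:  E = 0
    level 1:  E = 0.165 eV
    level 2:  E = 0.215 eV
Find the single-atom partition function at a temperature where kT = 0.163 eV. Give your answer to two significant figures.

Z = 1.6

Eᵢ/kT = 0, 1.012, 1.319.
Z = Σ e^(−Eᵢ/kT) = e^(−0) + e^(−1.012) + e^(−1.319) = 1.000 + 0.3635 + 0.2674 = 1.631.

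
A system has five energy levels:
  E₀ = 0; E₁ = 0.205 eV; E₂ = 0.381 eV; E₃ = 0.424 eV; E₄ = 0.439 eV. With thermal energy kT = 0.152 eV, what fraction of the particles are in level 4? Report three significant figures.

0.0382

Eᵢ/kT = 0, 1.3487, 2.5066, 2.7895, 2.8882.
Z = Σ e^(−Eᵢ/kT) = e^(−0) + e^(−1.3487) + e^(−2.5066) + e^(−2.7895) + e^(−2.8882) = 1.0000 + 0.25958 + 0.081545 + 0.061452 + 0.055676 = 1.4583.
P₄ = e^(−E₄/kT) / Z = 0.055676/1.4583 = 0.0382.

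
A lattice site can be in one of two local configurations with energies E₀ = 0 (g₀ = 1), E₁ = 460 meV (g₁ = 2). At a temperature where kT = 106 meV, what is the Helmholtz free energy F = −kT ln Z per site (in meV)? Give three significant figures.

-2.73 meV

Eᵢ/kT = 0, 4.3396.
Z = Σ gᵢe^(−Eᵢ/kT) = 1·e^(−0) + 2·e^(−4.3396) = 1.0000 + 0.026083 = 1.0261.
F = −kT ln Z = −106 × ln(1.0261) = −106 × 0.025765 = -2.73 meV.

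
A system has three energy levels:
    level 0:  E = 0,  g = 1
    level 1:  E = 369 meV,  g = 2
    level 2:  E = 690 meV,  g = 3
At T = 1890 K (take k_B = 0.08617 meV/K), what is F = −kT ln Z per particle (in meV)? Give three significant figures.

-36.5 meV

k_BT = 0.08617 × 1890 K = 162.86 meV.
Eᵢ/kT = 0, 2.2657, 4.2368.
Z = Σ gᵢe^(−Eᵢ/kT) = 1·e^(−0) + 2·e^(−2.2657) + 3·e^(−4.2368) = 1.0000 + 0.20751 + 0.043361 = 1.2509.
F = −kT ln Z = −162.86 × ln(1.2509) = −162.86 × 0.22386 = -36.5 meV.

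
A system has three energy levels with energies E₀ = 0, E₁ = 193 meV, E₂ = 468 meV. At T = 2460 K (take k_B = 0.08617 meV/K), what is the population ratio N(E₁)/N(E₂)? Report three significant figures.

k_BT = 0.08617 × 2460 K = 211.98 meV.
n₁/n₂ = exp[−(E₁−E₂)/kT] = exp(−(-275 meV)/(211.98 meV)) = exp(1.2973) = 3.66.

3.66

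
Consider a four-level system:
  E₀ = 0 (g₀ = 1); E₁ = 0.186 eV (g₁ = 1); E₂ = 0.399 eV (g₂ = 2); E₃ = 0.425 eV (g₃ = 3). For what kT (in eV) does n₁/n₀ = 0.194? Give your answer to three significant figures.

n₁/n₀ = (g₁/g₀) exp[−(E₁−E₀)/kT] = 0.194.
⇒ (E₁−E₀)/kT = ln((1/1)/0.194) = ln(5.1546) = 1.6399.
kT = 0.186 eV / 1.6399 = 0.113 eV.

0.113 eV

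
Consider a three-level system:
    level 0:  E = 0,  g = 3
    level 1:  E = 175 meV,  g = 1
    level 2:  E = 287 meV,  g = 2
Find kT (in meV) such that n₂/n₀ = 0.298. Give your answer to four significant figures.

356.4 meV

n₂/n₀ = (g₂/g₀) exp[−(E₂−E₀)/kT] = 0.298.
⇒ (E₂−E₀)/kT = ln((2/3)/0.298) = ln(2.23714) = 0.805198.
kT = 287 meV / 0.805198 = 356.4 meV.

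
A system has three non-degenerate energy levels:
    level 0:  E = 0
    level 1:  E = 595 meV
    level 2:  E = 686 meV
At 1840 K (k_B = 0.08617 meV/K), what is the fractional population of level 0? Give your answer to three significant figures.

k_BT = 0.08617 × 1840 K = 158.55 meV.
Eᵢ/kT = 0, 3.7528, 4.3267.
Z = Σ e^(−Eᵢ/kT) = e^(−0) + e^(−3.7528) + e^(−4.3267) = 1.0000 + 0.023452 + 0.013211 = 1.0367.
P₀ = e^(−E₀/kT) / Z = 1.0000/1.0367 = 0.965.

0.965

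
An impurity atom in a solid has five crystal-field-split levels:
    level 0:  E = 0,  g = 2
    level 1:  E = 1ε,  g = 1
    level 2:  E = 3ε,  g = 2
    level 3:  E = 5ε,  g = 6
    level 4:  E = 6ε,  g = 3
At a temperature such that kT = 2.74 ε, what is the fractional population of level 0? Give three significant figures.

0.429

Eᵢ/kT = 0, 0.36496, 1.0949, 1.8248, 2.1898.
Z = Σ gᵢe^(−Eᵢ/kT) = 2·e^(−0) + 1·e^(−0.36496) + 2·e^(−1.0949) + 6·e^(−1.8248) + 3·e^(−2.1898) = 2.0000 + 0.69422 + 0.66915 + 0.96750 + 0.33582 = 4.6667.
P₀ = g₀ e^(−E₀/kT) / Z = 2.0000/4.6667 = 0.429.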